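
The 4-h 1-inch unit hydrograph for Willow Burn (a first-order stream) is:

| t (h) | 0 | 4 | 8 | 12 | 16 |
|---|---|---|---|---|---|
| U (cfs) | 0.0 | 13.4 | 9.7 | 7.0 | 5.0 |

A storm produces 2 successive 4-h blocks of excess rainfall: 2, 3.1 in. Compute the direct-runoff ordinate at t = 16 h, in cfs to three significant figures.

Q ≈ 31.7 cfs

By discrete convolution, Q_j = Σ (P_i / 1 in) · U_{j−i}.
At t = 16 h (j=4): Q = (2/1)·5.0 + (3.1/1)·7.0 = 31.7 cfs.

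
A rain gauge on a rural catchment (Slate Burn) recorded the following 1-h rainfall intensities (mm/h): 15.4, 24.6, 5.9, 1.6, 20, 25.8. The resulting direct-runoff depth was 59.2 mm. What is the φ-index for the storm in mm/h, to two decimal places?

Only the 4 blocks with intensity above φ contribute runoff: 15.4, 24.6, 20, 25.8 mm/h.
Σ(I−φ)·Δt = d  ⇒  (15.4+24.6+20+25.8 − 4φ)·1 = 59.2
φ = (85.80 − 59.2/1) / 4 = 6.65 mm/h.

φ ≈ 6.65 mm/h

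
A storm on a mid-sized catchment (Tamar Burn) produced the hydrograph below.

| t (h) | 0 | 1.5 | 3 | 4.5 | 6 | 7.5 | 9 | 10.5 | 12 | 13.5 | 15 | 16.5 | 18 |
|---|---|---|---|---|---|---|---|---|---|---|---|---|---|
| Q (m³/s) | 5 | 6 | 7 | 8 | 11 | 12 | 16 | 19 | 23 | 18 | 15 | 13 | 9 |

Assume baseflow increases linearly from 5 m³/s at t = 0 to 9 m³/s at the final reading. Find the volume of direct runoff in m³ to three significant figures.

V ≈ 3.83 × 10^5 m³

Direct-runoff ordinates (Q − Q_b): 0.00, 0.67, 1.33, 2.00, 4.67, 5.33, 9.00, 11.67, 15.33, 10.00, 6.67, 4.33, 0.00 m³/s.
ΣQ_DR = 71.00 m³/s.
With Δt = 1.5 h = 5400 s, V = ΣQ_DR · Δt = 71.00 × 5400 = 3.83 × 10^5 m³.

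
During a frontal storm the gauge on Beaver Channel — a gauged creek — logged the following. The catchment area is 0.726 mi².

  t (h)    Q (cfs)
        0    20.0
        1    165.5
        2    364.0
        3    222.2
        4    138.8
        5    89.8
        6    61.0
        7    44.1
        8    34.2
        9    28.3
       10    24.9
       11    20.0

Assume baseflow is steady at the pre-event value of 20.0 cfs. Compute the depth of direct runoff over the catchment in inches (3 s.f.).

d ≈ 2.08 in

Direct runoff: 0.0, 145.5, 344.0, 202.2, 118.8, 69.8, 41.0, 24.1, 14.2, 8.3, 4.9, 0.0 cfs; ΣQ_DR = 972.8 cfs.
V = ΣQ_DR · Δt = 972.8 × 3600 s = 3.502 × 10^6 ft³.
Over A = 0.726 mi², depth = V / A = 2.08 in.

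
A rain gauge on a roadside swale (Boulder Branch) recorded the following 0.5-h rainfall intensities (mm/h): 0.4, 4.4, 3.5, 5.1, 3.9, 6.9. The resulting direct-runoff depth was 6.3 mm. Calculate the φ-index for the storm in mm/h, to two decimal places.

φ ≈ 2.24 mm/h

Only the 5 blocks with intensity above φ contribute runoff: 4.4, 3.5, 5.1, 3.9, 6.9 mm/h.
Σ(I−φ)·Δt = d  ⇒  (4.4+3.5+5.1+3.9+6.9 − 5φ)·0.5 = 6.3
φ = (23.80 − 6.3/0.5) / 5 = 2.24 mm/h.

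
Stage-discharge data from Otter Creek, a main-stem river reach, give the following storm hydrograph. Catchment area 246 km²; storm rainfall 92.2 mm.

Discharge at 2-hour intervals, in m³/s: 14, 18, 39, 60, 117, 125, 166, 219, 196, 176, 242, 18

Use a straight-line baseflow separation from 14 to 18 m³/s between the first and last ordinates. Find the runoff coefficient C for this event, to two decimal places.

ΣQ_DR = 1198 m³/s; V = ΣQ_DR·Δt = 8.626 × 10^6 m³.
Runoff depth d = V / A = 35.06 mm.
C = d / P = 35.06 / 92.2 = 0.38.

C ≈ 0.38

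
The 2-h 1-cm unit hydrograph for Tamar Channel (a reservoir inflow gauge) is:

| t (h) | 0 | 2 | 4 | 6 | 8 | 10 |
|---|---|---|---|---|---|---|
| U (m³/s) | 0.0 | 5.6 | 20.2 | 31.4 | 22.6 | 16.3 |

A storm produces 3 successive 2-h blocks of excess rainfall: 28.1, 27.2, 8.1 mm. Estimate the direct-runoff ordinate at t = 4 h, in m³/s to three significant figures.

Q ≈ 72.0 m³/s

By discrete convolution, Q_j = Σ (P_i / 10 mm) · U_{j−i}.
At t = 4 h (j=2): Q = (28.1/10)·20.2 + (27.2/10)·5.6 + (8.1/10)·0.0 = 72.0 m³/s.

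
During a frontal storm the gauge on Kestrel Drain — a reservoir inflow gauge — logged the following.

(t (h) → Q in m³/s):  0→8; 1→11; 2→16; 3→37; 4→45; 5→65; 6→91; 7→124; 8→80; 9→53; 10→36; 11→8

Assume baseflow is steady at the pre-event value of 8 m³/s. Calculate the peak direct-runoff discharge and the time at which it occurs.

Subtracting baseflow gives direct-runoff ordinates: 0.0, 3.0, 8.0, 29.0, 37.0, 57.0, 83.0, 116.0, 72.0, 45.0, 28.0, 0.0 m³/s.
The maximum is 116.0 m³/s, occurring at the reading for t = 7 h.

Q_p = 116.0 m³/s at t = 7 h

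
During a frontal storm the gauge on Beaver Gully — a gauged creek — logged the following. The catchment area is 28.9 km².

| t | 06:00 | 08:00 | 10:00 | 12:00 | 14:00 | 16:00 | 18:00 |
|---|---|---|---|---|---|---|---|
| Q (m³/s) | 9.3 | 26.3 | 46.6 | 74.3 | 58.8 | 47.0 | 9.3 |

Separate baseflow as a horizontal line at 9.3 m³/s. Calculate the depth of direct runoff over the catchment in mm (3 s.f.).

d ≈ 51.4 mm

Direct runoff: 0.0, 17.0, 37.3, 65.0, 49.5, 37.7, 0.0 m³/s; ΣQ_DR = 206.5 m³/s.
V = ΣQ_DR · Δt = 206.5 × 7200 s = 1.487 × 10^6 m³.
Over A = 28.9 km², depth = V / A = 51.4 mm.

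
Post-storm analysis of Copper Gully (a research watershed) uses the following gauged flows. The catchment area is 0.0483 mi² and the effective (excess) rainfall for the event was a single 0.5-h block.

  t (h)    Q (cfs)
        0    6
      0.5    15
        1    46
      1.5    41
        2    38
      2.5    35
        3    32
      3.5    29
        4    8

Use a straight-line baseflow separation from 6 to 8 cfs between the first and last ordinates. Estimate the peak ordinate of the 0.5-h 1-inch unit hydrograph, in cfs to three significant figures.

Direct runoff: 0.00, 8.75, 39.50, 34.25, 31.00, 27.75, 24.50, 21.25, 0.00 cfs; ΣQ_DR = 187.0 cfs, peak = 39.50 cfs.
Runoff depth d = ΣQ_DR·Δt / A = 187.0 × 1800 / (0.0483 mi²) = 3.000 in.
The 1-inch UH is the DRH scaled by (1 in)/d, so U_p = 39.50 × 1/3.000 = 13.2 cfs.

U_p ≈ 13.2 cfs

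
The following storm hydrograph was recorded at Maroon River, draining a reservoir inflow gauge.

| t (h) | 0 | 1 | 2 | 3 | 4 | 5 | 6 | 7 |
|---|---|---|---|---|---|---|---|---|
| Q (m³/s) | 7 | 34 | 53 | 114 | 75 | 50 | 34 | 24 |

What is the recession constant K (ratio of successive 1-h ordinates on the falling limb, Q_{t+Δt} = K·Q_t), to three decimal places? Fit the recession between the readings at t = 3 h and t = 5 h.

K ≈ 0.662

Using the recession-limb readings at t = 3 h and t = 5 h: Q falls from 114 to 50 m³/s over 2 intervals.
K = (Q₂/Q₁)^(1/2) = (50/114)^(1/2) = 0.662.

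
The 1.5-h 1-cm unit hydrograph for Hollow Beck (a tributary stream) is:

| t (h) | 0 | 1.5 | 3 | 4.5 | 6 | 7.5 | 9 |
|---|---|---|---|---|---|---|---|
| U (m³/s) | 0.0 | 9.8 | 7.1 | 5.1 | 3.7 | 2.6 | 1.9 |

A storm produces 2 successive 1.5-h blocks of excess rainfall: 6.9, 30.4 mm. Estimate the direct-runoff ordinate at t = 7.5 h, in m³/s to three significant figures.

By discrete convolution, Q_j = Σ (P_i / 10 mm) · U_{j−i}.
At t = 7.5 h (j=5): Q = (6.9/10)·2.6 + (30.4/10)·3.7 = 13.0 m³/s.

Q ≈ 13.0 m³/s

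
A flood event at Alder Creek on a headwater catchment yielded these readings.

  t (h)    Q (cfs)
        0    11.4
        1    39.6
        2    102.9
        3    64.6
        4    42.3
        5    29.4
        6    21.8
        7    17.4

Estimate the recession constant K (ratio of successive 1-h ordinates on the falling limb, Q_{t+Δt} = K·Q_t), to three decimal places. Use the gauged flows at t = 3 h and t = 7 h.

K ≈ 0.720

Using the recession-limb readings at t = 3 h and t = 7 h: Q falls from 64.6 to 17.4 cfs over 4 intervals.
K = (Q₂/Q₁)^(1/4) = (17.4/64.6)^(1/4) = 0.720.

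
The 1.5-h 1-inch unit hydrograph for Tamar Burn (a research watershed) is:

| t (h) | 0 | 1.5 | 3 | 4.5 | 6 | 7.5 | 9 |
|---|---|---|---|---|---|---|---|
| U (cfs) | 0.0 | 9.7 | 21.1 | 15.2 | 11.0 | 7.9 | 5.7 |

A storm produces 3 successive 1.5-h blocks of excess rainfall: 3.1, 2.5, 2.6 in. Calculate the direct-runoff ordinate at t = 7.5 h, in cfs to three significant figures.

Q ≈ 91.5 cfs

By discrete convolution, Q_j = Σ (P_i / 1 in) · U_{j−i}.
At t = 7.5 h (j=5): Q = (3.1/1)·7.9 + (2.5/1)·11.0 + (2.6/1)·15.2 = 91.5 cfs.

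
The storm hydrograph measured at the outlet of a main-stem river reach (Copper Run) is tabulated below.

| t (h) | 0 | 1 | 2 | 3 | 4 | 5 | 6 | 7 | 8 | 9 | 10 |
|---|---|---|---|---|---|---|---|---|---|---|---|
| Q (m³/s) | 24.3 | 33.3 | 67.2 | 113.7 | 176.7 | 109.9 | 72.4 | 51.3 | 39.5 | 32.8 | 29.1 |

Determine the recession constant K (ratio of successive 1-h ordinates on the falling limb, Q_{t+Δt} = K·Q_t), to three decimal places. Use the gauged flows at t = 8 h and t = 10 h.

Using the recession-limb readings at t = 8 h and t = 10 h: Q falls from 39.5 to 29.1 m³/s over 2 intervals.
K = (Q₂/Q₁)^(1/2) = (29.1/39.5)^(1/2) = 0.858.

K ≈ 0.858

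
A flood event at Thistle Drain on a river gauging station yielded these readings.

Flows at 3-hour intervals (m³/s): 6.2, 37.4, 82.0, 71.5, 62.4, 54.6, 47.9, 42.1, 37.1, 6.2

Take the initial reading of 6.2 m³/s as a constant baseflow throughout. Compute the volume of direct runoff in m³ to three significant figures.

V ≈ 4.16 × 10^6 m³

Direct-runoff ordinates (Q − Q_b): 0.0, 31.2, 75.8, 65.3, 56.2, 48.4, 41.7, 35.9, 30.9, 0.0 m³/s.
ΣQ_DR = 385.4 m³/s.
With Δt = 3 h = 10800 s, V = ΣQ_DR · Δt = 385.4 × 10800 = 4.16 × 10^6 m³.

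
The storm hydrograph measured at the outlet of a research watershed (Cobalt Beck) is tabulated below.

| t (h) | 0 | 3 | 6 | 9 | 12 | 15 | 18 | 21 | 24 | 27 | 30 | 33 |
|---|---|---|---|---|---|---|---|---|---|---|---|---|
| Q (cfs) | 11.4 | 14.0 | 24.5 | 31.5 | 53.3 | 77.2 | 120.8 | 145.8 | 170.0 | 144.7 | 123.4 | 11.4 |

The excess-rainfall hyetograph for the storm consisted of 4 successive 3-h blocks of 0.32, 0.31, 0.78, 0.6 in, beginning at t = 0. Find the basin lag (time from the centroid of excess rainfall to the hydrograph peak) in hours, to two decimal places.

t_L ≈ 17.02 h

Centroid of excess rainfall: t_c = Σ P_i·t̄_i / ΣP_i = 6.9776 h (block centres at 1.5, 4.5, 7.5, 10.5 h).
Hydrograph peak occurs at t = 24 h, so basin lag t_L = 24 − 6.9776 = 17.02 h.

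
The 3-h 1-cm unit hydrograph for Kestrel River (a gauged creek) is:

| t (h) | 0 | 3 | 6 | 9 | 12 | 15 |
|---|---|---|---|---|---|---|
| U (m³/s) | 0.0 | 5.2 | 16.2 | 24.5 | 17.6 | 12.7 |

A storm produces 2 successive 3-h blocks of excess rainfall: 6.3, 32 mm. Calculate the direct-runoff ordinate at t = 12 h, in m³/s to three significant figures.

By discrete convolution, Q_j = Σ (P_i / 10 mm) · U_{j−i}.
At t = 12 h (j=4): Q = (6.3/10)·17.6 + (32/10)·24.5 = 89.5 m³/s.

Q ≈ 89.5 m³/s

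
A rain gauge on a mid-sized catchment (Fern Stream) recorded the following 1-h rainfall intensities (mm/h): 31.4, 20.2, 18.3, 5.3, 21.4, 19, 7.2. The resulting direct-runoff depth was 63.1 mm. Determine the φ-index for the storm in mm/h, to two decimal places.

Only the 5 blocks with intensity above φ contribute runoff: 31.4, 20.2, 18.3, 21.4, 19 mm/h.
Σ(I−φ)·Δt = d  ⇒  (31.4+20.2+18.3+21.4+19 − 5φ)·1 = 63.1
φ = (110.3 − 63.1/1) / 5 = 9.44 mm/h.

φ ≈ 9.44 mm/h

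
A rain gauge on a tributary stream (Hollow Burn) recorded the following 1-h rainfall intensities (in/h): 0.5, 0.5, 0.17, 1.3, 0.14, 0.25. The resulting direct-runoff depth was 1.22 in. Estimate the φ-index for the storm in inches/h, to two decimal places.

φ ≈ 0.36 in/h

Only the 3 blocks with intensity above φ contribute runoff: 0.5, 0.5, 1.3 in/h.
Σ(I−φ)·Δt = d  ⇒  (0.5+0.5+1.3 − 3φ)·1 = 1.22
φ = (2.300 − 1.22/1) / 3 = 0.36 in/h.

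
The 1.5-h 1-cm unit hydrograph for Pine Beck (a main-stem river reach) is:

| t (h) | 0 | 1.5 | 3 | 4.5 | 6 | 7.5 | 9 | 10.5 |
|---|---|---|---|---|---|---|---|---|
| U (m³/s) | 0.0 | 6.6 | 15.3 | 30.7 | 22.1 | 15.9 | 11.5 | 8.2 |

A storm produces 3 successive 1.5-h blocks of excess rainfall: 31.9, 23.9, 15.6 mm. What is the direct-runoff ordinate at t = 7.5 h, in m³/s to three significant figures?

By discrete convolution, Q_j = Σ (P_i / 10 mm) · U_{j−i}.
At t = 7.5 h (j=5): Q = (31.9/10)·15.9 + (23.9/10)·22.1 + (15.6/10)·30.7 = 151 m³/s.

Q ≈ 151 m³/s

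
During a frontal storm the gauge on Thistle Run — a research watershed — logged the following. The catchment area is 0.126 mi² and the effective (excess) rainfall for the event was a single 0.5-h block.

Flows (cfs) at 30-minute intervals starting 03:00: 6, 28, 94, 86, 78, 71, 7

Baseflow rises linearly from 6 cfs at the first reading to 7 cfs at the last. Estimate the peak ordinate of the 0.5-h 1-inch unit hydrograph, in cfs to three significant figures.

Direct runoff: 0.00, 21.83, 87.67, 79.50, 71.33, 64.17, 0.00 cfs; ΣQ_DR = 324.5 cfs, peak = 87.67 cfs.
Runoff depth d = ΣQ_DR·Δt / A = 324.5 × 1800 / (0.126 mi²) = 1.995 in.
The 1-inch UH is the DRH scaled by (1 in)/d, so U_p = 87.67 × 1/1.995 = 43.9 cfs.

U_p ≈ 43.9 cfs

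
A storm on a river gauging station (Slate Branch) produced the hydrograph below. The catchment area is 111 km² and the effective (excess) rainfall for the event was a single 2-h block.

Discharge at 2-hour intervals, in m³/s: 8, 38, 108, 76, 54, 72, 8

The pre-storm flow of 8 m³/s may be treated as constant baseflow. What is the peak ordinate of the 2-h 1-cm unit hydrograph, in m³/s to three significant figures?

Direct runoff: 0.0, 30.0, 100.0, 68.0, 46.0, 64.0, 0.0 m³/s; ΣQ_DR = 308.0 m³/s, peak = 100.0 m³/s.
Runoff depth d = ΣQ_DR·Δt / A = 308.0 × 7200 / (111 km²) = 19.98 mm.
The 1-cm UH is the DRH scaled by (10 mm)/d, so U_p = 100.0 × 10/19.98 = 50.1 m³/s.

U_p ≈ 50.1 m³/s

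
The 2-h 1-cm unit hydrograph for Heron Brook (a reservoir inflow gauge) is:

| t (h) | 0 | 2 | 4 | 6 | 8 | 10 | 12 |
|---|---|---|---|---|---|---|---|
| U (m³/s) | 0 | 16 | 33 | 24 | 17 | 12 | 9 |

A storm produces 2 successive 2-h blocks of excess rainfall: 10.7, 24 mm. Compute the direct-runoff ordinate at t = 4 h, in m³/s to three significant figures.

Q ≈ 73.7 m³/s

By discrete convolution, Q_j = Σ (P_i / 10 mm) · U_{j−i}.
At t = 4 h (j=2): Q = (10.7/10)·33 + (24/10)·16 = 73.7 m³/s.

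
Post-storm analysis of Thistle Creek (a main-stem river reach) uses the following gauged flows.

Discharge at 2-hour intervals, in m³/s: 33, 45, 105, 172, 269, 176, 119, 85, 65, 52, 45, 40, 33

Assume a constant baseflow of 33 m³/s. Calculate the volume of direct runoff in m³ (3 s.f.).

V ≈ 5.83 × 10^6 m³

Direct-runoff ordinates (Q − Q_b): 0.0, 12.0, 72.0, 139.0, 236.0, 143.0, 86.0, 52.0, 32.0, 19.0, 12.0, 7.0, 0.0 m³/s.
ΣQ_DR = 810.0 m³/s.
With Δt = 2 h = 7200 s, V = ΣQ_DR · Δt = 810.0 × 7200 = 5.83 × 10^6 m³.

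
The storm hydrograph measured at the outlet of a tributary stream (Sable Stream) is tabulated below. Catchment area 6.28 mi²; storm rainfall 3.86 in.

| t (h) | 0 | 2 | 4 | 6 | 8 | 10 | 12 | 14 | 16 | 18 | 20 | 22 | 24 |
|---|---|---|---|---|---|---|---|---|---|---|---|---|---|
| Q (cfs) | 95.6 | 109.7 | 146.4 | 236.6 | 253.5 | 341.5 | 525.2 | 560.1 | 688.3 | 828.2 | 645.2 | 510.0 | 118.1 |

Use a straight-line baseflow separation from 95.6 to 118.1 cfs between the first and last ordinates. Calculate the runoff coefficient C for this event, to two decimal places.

ΣQ_DR = 3669 cfs; V = ΣQ_DR·Δt = 2.642 × 10^7 ft³.
Runoff depth d = V / A = 1.811 in.
C = d / P = 1.811 / 3.86 = 0.47.

C ≈ 0.47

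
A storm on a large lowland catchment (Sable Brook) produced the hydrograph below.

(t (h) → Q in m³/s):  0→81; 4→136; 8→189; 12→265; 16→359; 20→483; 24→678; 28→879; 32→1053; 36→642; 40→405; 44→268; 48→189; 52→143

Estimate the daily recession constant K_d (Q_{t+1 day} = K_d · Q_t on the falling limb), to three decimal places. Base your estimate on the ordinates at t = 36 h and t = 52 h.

Between t = 36 h and t = 52 h the flow falls from 642 to 143 m³/s over 4×4 h = 16 h.
Per-interval ratio K = (143/642)^(1/4) = 0.6870; K_d = K^(24/4) = 0.105.

K_d ≈ 0.105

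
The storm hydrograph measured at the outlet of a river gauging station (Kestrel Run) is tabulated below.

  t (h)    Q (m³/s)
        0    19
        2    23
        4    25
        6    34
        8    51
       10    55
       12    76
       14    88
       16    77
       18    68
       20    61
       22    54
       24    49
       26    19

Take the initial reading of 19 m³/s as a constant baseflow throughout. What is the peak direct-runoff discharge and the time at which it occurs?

Q_p = 69.0 m³/s at t = 14 h

Subtracting baseflow gives direct-runoff ordinates: 0.0, 4.0, 6.0, 15.0, 32.0, 36.0, 57.0, 69.0, 58.0, 49.0, 42.0, 35.0, 30.0, 0.0 m³/s.
The maximum is 69.0 m³/s, occurring at the reading for t = 14 h.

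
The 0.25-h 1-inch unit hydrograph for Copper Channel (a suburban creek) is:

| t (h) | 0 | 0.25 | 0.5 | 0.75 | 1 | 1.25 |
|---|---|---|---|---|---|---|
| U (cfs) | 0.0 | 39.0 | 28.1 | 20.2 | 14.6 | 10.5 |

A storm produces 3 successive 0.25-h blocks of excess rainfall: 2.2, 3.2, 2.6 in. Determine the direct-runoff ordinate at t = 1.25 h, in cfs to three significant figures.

By discrete convolution, Q_j = Σ (P_i / 1 in) · U_{j−i}.
At t = 1.25 h (j=5): Q = (2.2/1)·10.5 + (3.2/1)·14.6 + (2.6/1)·20.2 = 122 cfs.

Q ≈ 122 cfs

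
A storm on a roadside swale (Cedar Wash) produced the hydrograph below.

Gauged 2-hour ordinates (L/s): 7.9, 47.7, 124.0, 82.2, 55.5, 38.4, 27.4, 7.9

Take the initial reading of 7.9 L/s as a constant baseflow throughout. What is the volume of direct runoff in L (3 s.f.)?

V ≈ 2.36 × 10^6 L

Direct-runoff ordinates (Q − Q_b): 0.0, 39.8, 116.1, 74.3, 47.6, 30.5, 19.5, 0.0 L/s.
ΣQ_DR = 327.8 L/s.
With Δt = 2 h = 7200 s, V = ΣQ_DR · Δt = 327.8 × 7200 = 2.36 × 10^6 L.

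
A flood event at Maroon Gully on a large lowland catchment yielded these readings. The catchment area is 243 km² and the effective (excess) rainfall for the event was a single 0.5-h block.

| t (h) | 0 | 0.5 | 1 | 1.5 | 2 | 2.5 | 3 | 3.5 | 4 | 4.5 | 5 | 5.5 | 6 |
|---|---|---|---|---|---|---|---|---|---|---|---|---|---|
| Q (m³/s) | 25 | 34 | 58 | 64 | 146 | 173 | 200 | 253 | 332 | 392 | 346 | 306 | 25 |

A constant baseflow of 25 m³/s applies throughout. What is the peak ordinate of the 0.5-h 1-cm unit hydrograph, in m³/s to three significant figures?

U_p ≈ 244 m³/s

Direct runoff: 0.0, 9.0, 33.0, 39.0, 121.0, 148.0, 175.0, 228.0, 307.0, 367.0, 321.0, 281.0, 0.0 m³/s; ΣQ_DR = 2029 m³/s, peak = 367.0 m³/s.
Runoff depth d = ΣQ_DR·Δt / A = 2029 × 1800 / (243 km²) = 15.03 mm.
The 1-cm UH is the DRH scaled by (10 mm)/d, so U_p = 367.0 × 10/15.03 = 244 m³/s.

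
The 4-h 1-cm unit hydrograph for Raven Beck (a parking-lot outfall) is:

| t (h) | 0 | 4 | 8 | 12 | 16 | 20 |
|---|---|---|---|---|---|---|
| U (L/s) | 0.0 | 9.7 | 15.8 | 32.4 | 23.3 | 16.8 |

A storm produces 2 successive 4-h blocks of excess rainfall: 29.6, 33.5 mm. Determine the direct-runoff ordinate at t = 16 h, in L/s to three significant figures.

By discrete convolution, Q_j = Σ (P_i / 10 mm) · U_{j−i}.
At t = 16 h (j=4): Q = (29.6/10)·23.3 + (33.5/10)·32.4 = 178 L/s.

Q ≈ 178 L/s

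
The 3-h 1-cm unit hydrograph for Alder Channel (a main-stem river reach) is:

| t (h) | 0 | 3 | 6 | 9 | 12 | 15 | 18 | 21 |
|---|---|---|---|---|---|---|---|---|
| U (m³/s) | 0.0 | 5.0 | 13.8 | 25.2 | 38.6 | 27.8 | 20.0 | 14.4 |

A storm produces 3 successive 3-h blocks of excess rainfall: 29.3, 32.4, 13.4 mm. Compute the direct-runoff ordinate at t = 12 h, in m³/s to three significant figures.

Q ≈ 213 m³/s

By discrete convolution, Q_j = Σ (P_i / 10 mm) · U_{j−i}.
At t = 12 h (j=4): Q = (29.3/10)·38.6 + (32.4/10)·25.2 + (13.4/10)·13.8 = 213 m³/s.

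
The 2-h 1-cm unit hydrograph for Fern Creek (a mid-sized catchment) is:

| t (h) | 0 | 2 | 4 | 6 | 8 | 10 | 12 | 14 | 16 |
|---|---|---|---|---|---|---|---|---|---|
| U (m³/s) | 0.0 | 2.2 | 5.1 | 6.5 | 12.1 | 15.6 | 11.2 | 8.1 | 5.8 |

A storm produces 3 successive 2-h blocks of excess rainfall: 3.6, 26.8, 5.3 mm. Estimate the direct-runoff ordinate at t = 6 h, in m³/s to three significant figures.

By discrete convolution, Q_j = Σ (P_i / 10 mm) · U_{j−i}.
At t = 6 h (j=3): Q = (3.6/10)·6.5 + (26.8/10)·5.1 + (5.3/10)·2.2 = 17.2 m³/s.

Q ≈ 17.2 m³/s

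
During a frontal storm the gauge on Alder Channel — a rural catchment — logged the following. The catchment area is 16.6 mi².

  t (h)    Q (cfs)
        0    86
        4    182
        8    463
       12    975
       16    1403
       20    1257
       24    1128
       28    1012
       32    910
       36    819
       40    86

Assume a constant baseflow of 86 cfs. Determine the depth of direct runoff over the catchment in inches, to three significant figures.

Direct runoff: 0.0, 96.0, 377.0, 889.0, 1317.0, 1171.0, 1042.0, 926.0, 824.0, 733.0, 0.0 cfs; ΣQ_DR = 7375 cfs.
V = ΣQ_DR · Δt = 7375 × 14400 s = 1.062 × 10^8 ft³.
Over A = 16.6 mi², depth = V / A = 2.75 in.

d ≈ 2.75 in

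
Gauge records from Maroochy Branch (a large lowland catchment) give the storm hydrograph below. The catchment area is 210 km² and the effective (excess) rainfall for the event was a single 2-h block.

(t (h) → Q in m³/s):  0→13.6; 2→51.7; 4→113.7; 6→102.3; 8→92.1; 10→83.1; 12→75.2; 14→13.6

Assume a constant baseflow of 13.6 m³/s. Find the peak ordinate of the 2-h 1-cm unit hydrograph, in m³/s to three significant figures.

U_p ≈ 66.9 m³/s

Direct runoff: 0.0, 38.1, 100.1, 88.7, 78.5, 69.5, 61.6, 0.0 m³/s; ΣQ_DR = 436.5 m³/s, peak = 100.1 m³/s.
Runoff depth d = ΣQ_DR·Δt / A = 436.5 × 7200 / (210 km²) = 14.97 mm.
The 1-cm UH is the DRH scaled by (10 mm)/d, so U_p = 100.1 × 10/14.97 = 66.9 m³/s.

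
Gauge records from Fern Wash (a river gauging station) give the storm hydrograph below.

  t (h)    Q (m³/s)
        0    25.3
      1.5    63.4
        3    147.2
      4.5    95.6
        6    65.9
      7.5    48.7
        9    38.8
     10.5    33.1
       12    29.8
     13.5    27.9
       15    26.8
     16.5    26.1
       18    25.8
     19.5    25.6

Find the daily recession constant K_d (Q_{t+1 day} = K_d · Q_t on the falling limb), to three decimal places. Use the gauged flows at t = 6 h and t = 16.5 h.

Between t = 6 h and t = 16.5 h the flow falls from 65.9 to 26.1 m³/s over 7×1.5 h = 10.5 h.
Per-interval ratio K = (26.1/65.9)^(1/7) = 0.8761; K_d = K^(24/1.5) = 0.120.

K_d ≈ 0.120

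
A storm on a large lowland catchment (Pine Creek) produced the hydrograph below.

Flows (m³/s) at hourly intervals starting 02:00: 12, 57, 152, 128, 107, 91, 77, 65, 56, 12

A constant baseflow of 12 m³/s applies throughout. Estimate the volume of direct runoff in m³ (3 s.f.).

V ≈ 2.29 × 10^6 m³

Direct-runoff ordinates (Q − Q_b): 0.0, 45.0, 140.0, 116.0, 95.0, 79.0, 65.0, 53.0, 44.0, 0.0 m³/s.
ΣQ_DR = 637.0 m³/s.
With Δt = 1 h = 3600 s, V = ΣQ_DR · Δt = 637.0 × 3600 = 2.29 × 10^6 m³.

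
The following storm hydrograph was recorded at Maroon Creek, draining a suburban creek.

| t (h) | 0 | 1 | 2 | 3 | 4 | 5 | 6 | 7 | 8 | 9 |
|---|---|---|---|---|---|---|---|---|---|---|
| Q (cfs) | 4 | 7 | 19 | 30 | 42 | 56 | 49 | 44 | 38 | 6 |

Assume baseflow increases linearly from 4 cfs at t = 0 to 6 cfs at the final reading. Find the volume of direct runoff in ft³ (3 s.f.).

Direct-runoff ordinates (Q − Q_b): 0.00, 2.78, 14.56, 25.33, 37.11, 50.89, 43.67, 38.44, 32.22, 0.00 cfs.
ΣQ_DR = 245.0 cfs.
With Δt = 1 h = 3600 s, V = ΣQ_DR · Δt = 245.0 × 3600 = 8.82 × 10^5 ft³.

V ≈ 8.82 × 10^5 ft³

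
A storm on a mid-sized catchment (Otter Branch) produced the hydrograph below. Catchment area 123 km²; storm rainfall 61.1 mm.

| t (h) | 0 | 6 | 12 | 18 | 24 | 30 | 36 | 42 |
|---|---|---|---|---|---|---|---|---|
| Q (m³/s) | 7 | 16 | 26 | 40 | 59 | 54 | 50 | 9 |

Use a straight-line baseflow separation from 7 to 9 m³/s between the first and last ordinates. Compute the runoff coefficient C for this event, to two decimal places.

ΣQ_DR = 197.0 m³/s; V = ΣQ_DR·Δt = 4.255 × 10^6 m³.
Runoff depth d = V / A = 34.60 mm.
C = d / P = 34.60 / 61.1 = 0.57.

C ≈ 0.57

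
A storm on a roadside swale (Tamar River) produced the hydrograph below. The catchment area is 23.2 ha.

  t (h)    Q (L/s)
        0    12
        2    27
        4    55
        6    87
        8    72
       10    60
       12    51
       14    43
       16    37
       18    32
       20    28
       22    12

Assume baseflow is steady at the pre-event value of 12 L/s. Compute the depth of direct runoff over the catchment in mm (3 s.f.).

Direct runoff: 0.0, 15.0, 43.0, 75.0, 60.0, 48.0, 39.0, 31.0, 25.0, 20.0, 16.0, 0.0 L/s; ΣQ_DR = 372.0 L/s.
V = ΣQ_DR · Δt = 372.0 × 7200 s = 2.678 × 10^6 L.
Over A = 23.2 ha, depth = V / A = 11.5 mm.

d ≈ 11.5 mm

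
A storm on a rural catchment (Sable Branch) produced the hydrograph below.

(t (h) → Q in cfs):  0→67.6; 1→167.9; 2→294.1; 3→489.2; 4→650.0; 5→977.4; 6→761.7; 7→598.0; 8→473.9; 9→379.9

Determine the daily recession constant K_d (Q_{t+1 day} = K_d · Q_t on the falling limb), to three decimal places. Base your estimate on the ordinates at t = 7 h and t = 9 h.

Between t = 7 h and t = 9 h the flow falls from 598.0 to 379.9 cfs over 2×1 h = 2 h.
Per-interval ratio K = (379.9/598.0)^(1/2) = 0.7970; K_d = K^(24/1) = 0.004.

K_d ≈ 0.004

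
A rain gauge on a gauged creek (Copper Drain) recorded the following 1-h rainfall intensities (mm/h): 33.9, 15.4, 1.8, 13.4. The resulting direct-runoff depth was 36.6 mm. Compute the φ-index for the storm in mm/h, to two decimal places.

Only the 3 blocks with intensity above φ contribute runoff: 33.9, 15.4, 13.4 mm/h.
Σ(I−φ)·Δt = d  ⇒  (33.9+15.4+13.4 − 3φ)·1 = 36.6
φ = (62.70 − 36.6/1) / 3 = 8.70 mm/h.

φ ≈ 8.70 mm/h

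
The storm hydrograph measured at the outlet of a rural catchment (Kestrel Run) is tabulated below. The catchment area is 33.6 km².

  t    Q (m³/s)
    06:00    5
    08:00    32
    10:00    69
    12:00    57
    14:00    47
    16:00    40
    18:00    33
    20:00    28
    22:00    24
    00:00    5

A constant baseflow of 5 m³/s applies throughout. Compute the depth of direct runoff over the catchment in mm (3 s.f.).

d ≈ 62.1 mm

Direct runoff: 0.0, 27.0, 64.0, 52.0, 42.0, 35.0, 28.0, 23.0, 19.0, 0.0 m³/s; ΣQ_DR = 290.0 m³/s.
V = ΣQ_DR · Δt = 290.0 × 7200 s = 2.088 × 10^6 m³.
Over A = 33.6 km², depth = V / A = 62.1 mm.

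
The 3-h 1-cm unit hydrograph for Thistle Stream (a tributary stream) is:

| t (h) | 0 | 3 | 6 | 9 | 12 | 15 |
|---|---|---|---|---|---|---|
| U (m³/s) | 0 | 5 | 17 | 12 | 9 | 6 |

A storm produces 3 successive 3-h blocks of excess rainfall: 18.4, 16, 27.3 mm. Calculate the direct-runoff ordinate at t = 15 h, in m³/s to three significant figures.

By discrete convolution, Q_j = Σ (P_i / 10 mm) · U_{j−i}.
At t = 15 h (j=5): Q = (18.4/10)·6 + (16/10)·9 + (27.3/10)·12 = 58.2 m³/s.

Q ≈ 58.2 m³/s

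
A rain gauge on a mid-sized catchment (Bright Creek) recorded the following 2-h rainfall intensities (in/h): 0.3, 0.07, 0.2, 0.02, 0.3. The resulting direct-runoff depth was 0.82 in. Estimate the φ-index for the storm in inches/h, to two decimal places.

φ ≈ 0.13 in/h

Only the 3 blocks with intensity above φ contribute runoff: 0.3, 0.2, 0.3 in/h.
Σ(I−φ)·Δt = d  ⇒  (0.3+0.2+0.3 − 3φ)·2 = 0.82
φ = (0.8000 − 0.82/2) / 3 = 0.13 in/h.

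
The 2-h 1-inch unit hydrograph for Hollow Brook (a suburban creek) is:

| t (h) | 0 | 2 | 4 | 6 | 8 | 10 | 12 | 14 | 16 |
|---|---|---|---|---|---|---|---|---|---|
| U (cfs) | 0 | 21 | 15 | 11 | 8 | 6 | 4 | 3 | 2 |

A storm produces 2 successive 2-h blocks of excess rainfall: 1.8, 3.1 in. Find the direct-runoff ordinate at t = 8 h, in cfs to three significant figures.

Q ≈ 48.5 cfs

By discrete convolution, Q_j = Σ (P_i / 1 in) · U_{j−i}.
At t = 8 h (j=4): Q = (1.8/1)·8 + (3.1/1)·11 = 48.5 cfs.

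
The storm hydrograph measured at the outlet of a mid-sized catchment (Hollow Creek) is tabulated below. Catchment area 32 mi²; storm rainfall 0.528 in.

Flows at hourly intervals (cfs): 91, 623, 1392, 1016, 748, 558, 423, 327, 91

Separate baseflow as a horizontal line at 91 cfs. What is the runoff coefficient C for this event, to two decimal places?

ΣQ_DR = 4450 cfs; V = ΣQ_DR·Δt = 1.602 × 10^7 ft³.
Runoff depth d = V / A = 0.2155 in.
C = d / P = 0.2155 / 0.528 = 0.41.

C ≈ 0.41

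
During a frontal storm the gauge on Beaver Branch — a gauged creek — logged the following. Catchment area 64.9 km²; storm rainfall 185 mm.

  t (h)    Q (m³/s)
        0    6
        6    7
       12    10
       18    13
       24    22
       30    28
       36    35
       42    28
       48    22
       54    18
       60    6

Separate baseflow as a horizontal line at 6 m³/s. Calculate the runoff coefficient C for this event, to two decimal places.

C ≈ 0.23

ΣQ_DR = 129.0 m³/s; V = ΣQ_DR·Δt = 2.786 × 10^6 m³.
Runoff depth d = V / A = 42.93 mm.
C = d / P = 42.93 / 185 = 0.23.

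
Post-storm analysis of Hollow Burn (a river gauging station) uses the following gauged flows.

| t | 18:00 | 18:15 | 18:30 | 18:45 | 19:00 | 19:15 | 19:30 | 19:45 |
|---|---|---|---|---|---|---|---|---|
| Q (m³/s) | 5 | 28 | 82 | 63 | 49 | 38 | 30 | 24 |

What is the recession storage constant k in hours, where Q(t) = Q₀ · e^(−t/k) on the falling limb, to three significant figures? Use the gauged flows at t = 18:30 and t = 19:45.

k ≈ 1.02 h

On the falling limb, Q drops from 82 to 24 m³/s between t = 18:30 and t = 19:45 (Δt = 1.25 h).
k = −Δt / ln(Q₂/Q₁) = −1.25 / ln(24/82) = 1.02 h.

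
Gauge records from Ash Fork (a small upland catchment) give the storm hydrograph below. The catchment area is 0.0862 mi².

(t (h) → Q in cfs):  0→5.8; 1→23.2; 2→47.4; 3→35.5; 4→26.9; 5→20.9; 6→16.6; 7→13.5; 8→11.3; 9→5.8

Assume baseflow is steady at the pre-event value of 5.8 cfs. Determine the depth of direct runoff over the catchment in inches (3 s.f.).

Direct runoff: 0.0, 17.4, 41.6, 29.7, 21.1, 15.1, 10.8, 7.7, 5.5, 0.0 cfs; ΣQ_DR = 148.9 cfs.
V = ΣQ_DR · Δt = 148.9 × 3600 s = 5.360 × 10^5 ft³.
Over A = 0.0862 mi², depth = V / A = 2.68 in.

d ≈ 2.68 in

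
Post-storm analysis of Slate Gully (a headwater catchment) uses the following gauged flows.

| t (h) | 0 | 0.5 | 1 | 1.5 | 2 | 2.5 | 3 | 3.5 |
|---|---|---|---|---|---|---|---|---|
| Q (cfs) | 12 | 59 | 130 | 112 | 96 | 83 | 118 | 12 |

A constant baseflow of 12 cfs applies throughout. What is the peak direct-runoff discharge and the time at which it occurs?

Q_p = 118.0 cfs at t = 1 h

Subtracting baseflow gives direct-runoff ordinates: 0.0, 47.0, 118.0, 100.0, 84.0, 71.0, 106.0, 0.0 cfs.
The maximum is 118.0 cfs, occurring at the reading for t = 1 h.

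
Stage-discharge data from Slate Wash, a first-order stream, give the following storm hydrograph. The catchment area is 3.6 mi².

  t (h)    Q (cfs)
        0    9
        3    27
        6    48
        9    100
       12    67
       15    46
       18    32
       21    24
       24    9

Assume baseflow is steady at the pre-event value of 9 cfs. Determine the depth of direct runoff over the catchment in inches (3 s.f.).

d ≈ 0.363 in

Direct runoff: 0.0, 18.0, 39.0, 91.0, 58.0, 37.0, 23.0, 15.0, 0.0 cfs; ΣQ_DR = 281.0 cfs.
V = ΣQ_DR · Δt = 281.0 × 10800 s = 3.035 × 10^6 ft³.
Over A = 3.6 mi², depth = V / A = 0.363 in.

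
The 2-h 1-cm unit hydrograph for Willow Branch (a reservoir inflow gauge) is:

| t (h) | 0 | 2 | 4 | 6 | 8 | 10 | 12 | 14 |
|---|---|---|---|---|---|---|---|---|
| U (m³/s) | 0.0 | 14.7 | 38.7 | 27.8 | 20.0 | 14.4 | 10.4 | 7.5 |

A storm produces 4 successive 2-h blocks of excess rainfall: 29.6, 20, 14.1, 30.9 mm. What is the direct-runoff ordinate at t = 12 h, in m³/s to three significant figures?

By discrete convolution, Q_j = Σ (P_i / 10 mm) · U_{j−i}.
At t = 12 h (j=6): Q = (29.6/10)·10.4 + (20/10)·14.4 + (14.1/10)·20.0 + (30.9/10)·27.8 = 174 m³/s.

Q ≈ 174 m³/s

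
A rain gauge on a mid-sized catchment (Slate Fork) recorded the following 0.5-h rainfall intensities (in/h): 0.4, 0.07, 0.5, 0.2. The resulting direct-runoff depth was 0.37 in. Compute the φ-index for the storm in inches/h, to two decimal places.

Only the 3 blocks with intensity above φ contribute runoff: 0.4, 0.5, 0.2 in/h.
Σ(I−φ)·Δt = d  ⇒  (0.4+0.5+0.2 − 3φ)·0.5 = 0.37
φ = (1.100 − 0.37/0.5) / 3 = 0.12 in/h.

φ ≈ 0.12 in/h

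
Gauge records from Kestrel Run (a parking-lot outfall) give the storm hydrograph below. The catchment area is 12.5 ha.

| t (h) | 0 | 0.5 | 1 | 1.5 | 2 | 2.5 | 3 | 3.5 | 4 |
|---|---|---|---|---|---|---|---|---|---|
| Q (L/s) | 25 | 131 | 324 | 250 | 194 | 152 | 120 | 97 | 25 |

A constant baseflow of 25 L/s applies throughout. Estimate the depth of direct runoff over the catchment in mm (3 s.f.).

d ≈ 15.7 mm

Direct runoff: 0.0, 106.0, 299.0, 225.0, 169.0, 127.0, 95.0, 72.0, 0.0 L/s; ΣQ_DR = 1093 L/s.
V = ΣQ_DR · Δt = 1093 × 1800 s = 1.967 × 10^6 L.
Over A = 12.5 ha, depth = V / A = 15.7 mm.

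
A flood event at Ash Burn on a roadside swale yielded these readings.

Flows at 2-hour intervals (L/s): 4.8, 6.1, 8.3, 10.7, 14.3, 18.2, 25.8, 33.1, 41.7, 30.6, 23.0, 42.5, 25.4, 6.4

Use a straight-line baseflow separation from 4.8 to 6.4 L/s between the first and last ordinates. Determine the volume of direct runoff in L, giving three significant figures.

Direct-runoff ordinates (Q − Q_b): 0.00, 1.18, 3.25, 5.53, 9.01, 12.78, 20.26, 27.44, 35.92, 24.69, 16.97, 36.35, 19.12, 0.00 L/s.
ΣQ_DR = 212.5 L/s.
With Δt = 2 h = 7200 s, V = ΣQ_DR · Δt = 212.5 × 7200 = 1.53 × 10^6 L.

V ≈ 1.53 × 10^6 L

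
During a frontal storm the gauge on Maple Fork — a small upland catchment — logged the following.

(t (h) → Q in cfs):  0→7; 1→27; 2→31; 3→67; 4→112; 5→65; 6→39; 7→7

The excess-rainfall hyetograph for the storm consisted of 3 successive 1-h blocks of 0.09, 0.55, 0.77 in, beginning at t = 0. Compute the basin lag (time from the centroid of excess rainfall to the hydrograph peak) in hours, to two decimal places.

Centroid of excess rainfall: t_c = Σ P_i·t̄_i / ΣP_i = 1.9823 h (block centres at 0.5, 1.5, 2.5 h).
Hydrograph peak occurs at t = 4 h, so basin lag t_L = 4 − 1.9823 = 2.02 h.

t_L ≈ 2.02 h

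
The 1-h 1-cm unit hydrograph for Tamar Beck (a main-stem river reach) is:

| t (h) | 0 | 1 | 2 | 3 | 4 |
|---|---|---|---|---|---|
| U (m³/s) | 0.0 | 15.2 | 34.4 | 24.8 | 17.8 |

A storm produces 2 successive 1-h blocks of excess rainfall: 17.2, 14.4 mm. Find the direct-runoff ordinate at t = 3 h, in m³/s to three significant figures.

Q ≈ 92.2 m³/s

By discrete convolution, Q_j = Σ (P_i / 10 mm) · U_{j−i}.
At t = 3 h (j=3): Q = (17.2/10)·24.8 + (14.4/10)·34.4 = 92.2 m³/s.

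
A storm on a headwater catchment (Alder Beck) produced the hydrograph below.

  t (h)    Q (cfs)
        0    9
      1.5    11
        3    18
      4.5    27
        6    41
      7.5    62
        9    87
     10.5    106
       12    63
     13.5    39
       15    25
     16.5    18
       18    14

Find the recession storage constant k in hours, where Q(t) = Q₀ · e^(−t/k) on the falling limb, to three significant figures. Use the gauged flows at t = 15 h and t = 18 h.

k ≈ 5.17 h

On the falling limb, Q drops from 25 to 14 cfs between t = 15 h and t = 18 h (Δt = 3 h).
k = −Δt / ln(Q₂/Q₁) = −3 / ln(14/25) = 5.17 h.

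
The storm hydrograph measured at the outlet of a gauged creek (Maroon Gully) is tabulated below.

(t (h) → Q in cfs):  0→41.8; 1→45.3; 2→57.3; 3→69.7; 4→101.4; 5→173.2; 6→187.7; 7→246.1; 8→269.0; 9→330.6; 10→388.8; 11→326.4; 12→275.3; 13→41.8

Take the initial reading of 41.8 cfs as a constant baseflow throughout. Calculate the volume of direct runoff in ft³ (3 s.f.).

Direct-runoff ordinates (Q − Q_b): 0.0, 3.5, 15.5, 27.9, 59.6, 131.4, 145.9, 204.3, 227.2, 288.8, 347.0, 284.6, 233.5, 0.0 cfs.
ΣQ_DR = 1969 cfs.
With Δt = 1 h = 3600 s, V = ΣQ_DR · Δt = 1969 × 3600 = 7.09 × 10^6 ft³.

V ≈ 7.09 × 10^6 ft³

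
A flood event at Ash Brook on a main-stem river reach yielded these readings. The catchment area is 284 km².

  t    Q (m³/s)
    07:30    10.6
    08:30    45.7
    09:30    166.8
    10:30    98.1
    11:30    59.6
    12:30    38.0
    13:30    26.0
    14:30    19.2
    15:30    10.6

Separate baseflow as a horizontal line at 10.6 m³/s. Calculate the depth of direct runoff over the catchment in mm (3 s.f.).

d ≈ 4.81 mm

Direct runoff: 0.0, 35.1, 156.2, 87.5, 49.0, 27.4, 15.4, 8.6, 0.0 m³/s; ΣQ_DR = 379.2 m³/s.
V = ΣQ_DR · Δt = 379.2 × 3600 s = 1.365 × 10^6 m³.
Over A = 284 km², depth = V / A = 4.81 mm.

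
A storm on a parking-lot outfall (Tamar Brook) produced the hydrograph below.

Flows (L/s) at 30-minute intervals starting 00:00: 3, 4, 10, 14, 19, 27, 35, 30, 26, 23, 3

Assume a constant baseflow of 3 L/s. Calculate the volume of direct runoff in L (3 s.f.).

V ≈ 2.90 × 10^5 L

Direct-runoff ordinates (Q − Q_b): 0.0, 1.0, 7.0, 11.0, 16.0, 24.0, 32.0, 27.0, 23.0, 20.0, 0.0 L/s.
ΣQ_DR = 161.0 L/s.
With Δt = 0.5 h = 1800 s, V = ΣQ_DR · Δt = 161.0 × 1800 = 2.90 × 10^5 L.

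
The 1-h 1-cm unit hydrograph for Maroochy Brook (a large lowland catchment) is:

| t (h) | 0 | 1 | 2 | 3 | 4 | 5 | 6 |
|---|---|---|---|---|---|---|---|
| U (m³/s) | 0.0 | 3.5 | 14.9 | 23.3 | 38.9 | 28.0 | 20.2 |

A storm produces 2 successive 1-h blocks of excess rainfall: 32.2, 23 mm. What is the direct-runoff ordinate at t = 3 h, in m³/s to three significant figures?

Q ≈ 109 m³/s

By discrete convolution, Q_j = Σ (P_i / 10 mm) · U_{j−i}.
At t = 3 h (j=3): Q = (32.2/10)·23.3 + (23/10)·14.9 = 109 m³/s.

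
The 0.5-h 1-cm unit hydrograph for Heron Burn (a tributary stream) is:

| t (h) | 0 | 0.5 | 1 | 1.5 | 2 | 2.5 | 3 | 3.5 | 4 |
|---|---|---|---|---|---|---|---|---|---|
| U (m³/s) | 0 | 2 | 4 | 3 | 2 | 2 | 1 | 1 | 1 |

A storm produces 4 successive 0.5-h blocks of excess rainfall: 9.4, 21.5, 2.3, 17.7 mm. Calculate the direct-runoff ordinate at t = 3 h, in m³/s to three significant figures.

Q ≈ 11.0 m³/s

By discrete convolution, Q_j = Σ (P_i / 10 mm) · U_{j−i}.
At t = 3 h (j=6): Q = (9.4/10)·1 + (21.5/10)·2 + (2.3/10)·2 + (17.7/10)·3 = 11.0 m³/s.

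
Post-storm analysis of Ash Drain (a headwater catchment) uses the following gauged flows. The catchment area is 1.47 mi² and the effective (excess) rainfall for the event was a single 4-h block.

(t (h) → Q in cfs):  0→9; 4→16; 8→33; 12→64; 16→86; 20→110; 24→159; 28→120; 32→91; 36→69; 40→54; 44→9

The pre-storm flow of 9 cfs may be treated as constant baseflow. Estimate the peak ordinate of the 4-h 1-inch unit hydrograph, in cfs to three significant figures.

U_p ≈ 50.0 cfs

Direct runoff: 0.0, 7.0, 24.0, 55.0, 77.0, 101.0, 150.0, 111.0, 82.0, 60.0, 45.0, 0.0 cfs; ΣQ_DR = 712.0 cfs, peak = 150.0 cfs.
Runoff depth d = ΣQ_DR·Δt / A = 712.0 × 14400 / (1.47 mi²) = 3.002 in.
The 1-inch UH is the DRH scaled by (1 in)/d, so U_p = 150.0 × 1/3.002 = 50.0 cfs.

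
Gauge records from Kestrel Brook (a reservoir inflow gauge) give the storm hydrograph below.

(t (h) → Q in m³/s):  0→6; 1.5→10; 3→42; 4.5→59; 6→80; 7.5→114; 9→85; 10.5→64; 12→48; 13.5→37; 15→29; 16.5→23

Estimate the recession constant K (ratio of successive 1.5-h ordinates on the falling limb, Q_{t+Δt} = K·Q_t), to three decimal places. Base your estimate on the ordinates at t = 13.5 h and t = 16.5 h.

K ≈ 0.788

Using the recession-limb readings at t = 13.5 h and t = 16.5 h: Q falls from 37 to 23 m³/s over 2 intervals.
K = (Q₂/Q₁)^(1/2) = (23/37)^(1/2) = 0.788.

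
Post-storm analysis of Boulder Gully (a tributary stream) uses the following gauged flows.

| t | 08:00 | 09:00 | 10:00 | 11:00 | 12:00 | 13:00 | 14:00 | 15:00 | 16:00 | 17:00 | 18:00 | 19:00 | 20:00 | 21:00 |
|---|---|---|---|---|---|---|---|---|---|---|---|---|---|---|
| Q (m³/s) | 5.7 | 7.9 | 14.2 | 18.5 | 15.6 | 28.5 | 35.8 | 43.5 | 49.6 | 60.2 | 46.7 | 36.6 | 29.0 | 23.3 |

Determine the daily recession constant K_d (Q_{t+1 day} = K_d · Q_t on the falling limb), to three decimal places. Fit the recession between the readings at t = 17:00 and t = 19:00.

K_d ≈ 0.003

Between t = 17:00 and t = 19:00 the flow falls from 60.2 to 36.6 m³/s over 2×1 h = 2 h.
Per-interval ratio K = (36.6/60.2)^(1/2) = 0.7797; K_d = K^(24/1) = 0.003.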